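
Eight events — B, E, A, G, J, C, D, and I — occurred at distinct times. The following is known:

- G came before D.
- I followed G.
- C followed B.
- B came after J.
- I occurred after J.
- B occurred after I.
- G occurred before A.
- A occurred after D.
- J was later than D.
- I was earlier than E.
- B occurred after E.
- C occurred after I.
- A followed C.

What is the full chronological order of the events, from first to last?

G, D, J, I, E, B, C, A

The constraints fix every adjacent pair, so only one ordering works:
G → D → J → I → E → B → C → A.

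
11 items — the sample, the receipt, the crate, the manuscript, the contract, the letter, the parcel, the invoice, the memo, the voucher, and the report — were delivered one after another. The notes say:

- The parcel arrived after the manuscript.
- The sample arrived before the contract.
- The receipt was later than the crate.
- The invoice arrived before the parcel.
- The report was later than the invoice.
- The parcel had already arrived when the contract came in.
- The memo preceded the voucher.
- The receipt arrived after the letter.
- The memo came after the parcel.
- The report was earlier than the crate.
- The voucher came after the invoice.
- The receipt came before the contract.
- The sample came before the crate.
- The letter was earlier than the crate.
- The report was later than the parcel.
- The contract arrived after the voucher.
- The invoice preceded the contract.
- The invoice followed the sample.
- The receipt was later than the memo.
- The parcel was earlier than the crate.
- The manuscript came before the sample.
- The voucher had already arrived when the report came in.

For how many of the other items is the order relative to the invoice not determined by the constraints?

1

Forced before the invoice: the manuscript and the sample; forced after the invoice: the contract, the crate, the memo, the parcel, the receipt, the report, and the voucher.
That leaves the letter with no forced order relative to the invoice — 1.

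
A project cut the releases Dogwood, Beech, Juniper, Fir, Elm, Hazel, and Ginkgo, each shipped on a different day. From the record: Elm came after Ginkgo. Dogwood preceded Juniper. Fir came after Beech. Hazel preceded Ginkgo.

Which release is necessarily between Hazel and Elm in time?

Ginkgo

Tracing the constraints gives Hazel → Ginkgo → Elm, so Ginkgo sits after Hazel and before Elm.
No other release is forced both after Hazel and before Elm.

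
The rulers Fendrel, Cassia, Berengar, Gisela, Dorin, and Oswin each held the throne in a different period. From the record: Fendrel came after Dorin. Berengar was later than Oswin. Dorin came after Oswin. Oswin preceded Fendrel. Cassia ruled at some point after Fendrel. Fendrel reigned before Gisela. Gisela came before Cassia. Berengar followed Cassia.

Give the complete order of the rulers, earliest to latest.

The constraints fix every adjacent pair, so only one ordering works:
Oswin → Dorin → Fendrel → Gisela → Cassia → Berengar.

Oswin, Dorin, Fendrel, Gisela, Cassia, Berengar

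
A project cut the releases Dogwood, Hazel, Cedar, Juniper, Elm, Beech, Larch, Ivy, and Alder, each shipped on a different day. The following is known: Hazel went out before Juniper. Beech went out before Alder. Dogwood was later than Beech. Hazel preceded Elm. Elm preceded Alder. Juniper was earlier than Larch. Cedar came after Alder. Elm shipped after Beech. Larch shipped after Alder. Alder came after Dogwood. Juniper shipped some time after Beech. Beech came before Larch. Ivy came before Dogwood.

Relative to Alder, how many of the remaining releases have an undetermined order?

Forced before Alder: Beech, Dogwood, Elm, Hazel, and Ivy; forced after Alder: Cedar and Larch.
That leaves Juniper with no forced order relative to Alder — 1.

1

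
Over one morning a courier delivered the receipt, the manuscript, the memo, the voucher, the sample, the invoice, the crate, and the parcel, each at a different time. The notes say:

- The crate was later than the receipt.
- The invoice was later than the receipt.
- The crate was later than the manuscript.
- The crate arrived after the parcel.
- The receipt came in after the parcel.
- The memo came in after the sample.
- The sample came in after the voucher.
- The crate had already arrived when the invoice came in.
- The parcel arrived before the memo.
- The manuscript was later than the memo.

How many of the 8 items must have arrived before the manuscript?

4

Directly stated before the manuscript: the memo.
The parcel reaches the manuscript via the parcel → the memo → the manuscript.
The sample reaches the manuscript via the sample → the memo → the manuscript.
The voucher reaches the manuscript via the voucher → the sample → the memo → the manuscript.
No chain forces the crate (or any of the others) ahead of the manuscript.
That's the memo, the parcel, the sample, and the voucher — 4 in all.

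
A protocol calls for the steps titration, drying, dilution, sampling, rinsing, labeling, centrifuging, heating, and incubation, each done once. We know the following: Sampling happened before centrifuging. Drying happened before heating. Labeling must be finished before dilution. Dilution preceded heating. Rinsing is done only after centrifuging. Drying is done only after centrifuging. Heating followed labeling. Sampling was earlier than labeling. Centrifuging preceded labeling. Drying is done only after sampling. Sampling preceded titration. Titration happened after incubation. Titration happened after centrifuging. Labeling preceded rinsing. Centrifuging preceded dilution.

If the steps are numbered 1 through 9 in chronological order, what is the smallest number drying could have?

Centrifuging and sampling must both come before drying — 2 forced predecessors.
Nothing else is forced ahead of drying, so its earliest slot is position 2 + 1 = 3.

3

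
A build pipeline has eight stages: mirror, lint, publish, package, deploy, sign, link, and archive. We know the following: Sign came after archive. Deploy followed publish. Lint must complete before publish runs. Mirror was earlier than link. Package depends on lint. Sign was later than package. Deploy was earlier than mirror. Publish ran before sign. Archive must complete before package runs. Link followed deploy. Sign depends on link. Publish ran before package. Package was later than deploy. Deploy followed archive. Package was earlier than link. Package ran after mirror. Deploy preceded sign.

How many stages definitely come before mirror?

Directly stated before mirror: deploy.
Archive reaches mirror via archive → deploy → mirror.
Lint reaches mirror via lint → publish → deploy → mirror.
Publish reaches mirror via publish → deploy → mirror.
No chain forces link (or any of the others) ahead of mirror.
That's archive, deploy, lint, and publish — 4 in all.

4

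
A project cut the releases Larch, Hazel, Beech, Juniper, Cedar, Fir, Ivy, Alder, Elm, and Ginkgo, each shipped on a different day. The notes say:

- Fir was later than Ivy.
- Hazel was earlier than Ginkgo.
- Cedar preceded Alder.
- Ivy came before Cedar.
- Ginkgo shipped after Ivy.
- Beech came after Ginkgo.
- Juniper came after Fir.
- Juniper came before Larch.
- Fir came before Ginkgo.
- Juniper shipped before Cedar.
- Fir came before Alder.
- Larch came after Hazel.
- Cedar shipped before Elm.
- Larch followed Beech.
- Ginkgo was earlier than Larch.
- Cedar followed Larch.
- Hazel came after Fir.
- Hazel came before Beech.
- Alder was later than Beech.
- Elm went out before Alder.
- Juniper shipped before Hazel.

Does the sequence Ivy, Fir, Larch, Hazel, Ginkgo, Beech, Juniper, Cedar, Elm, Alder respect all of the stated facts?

The constraints require Hazel before Larch, but in the proposed sequence Larch appears ahead of Hazel. That one violation is enough.

no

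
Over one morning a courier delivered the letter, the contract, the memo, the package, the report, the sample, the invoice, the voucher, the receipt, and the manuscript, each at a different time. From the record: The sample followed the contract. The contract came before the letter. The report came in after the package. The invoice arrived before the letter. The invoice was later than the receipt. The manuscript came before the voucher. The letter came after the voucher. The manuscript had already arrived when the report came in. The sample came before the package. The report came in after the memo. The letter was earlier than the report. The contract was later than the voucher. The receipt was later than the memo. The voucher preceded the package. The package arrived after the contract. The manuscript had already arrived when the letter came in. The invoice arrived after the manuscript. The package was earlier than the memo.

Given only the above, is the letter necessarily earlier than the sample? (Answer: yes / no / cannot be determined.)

no

Tracing the constraints gives the sample → the package → the memo → the receipt → the invoice → the letter, so the sample must come before the letter.
That means the letter cannot be before the sample.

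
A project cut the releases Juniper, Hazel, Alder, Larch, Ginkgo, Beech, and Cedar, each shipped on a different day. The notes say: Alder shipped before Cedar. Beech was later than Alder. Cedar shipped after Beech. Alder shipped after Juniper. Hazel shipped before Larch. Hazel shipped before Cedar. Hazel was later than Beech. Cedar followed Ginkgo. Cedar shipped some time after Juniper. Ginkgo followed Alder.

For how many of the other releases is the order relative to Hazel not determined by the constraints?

Forced before Hazel: Alder, Beech, and Juniper; forced after Hazel: Cedar and Larch.
That leaves Ginkgo with no forced order relative to Hazel — 1.

1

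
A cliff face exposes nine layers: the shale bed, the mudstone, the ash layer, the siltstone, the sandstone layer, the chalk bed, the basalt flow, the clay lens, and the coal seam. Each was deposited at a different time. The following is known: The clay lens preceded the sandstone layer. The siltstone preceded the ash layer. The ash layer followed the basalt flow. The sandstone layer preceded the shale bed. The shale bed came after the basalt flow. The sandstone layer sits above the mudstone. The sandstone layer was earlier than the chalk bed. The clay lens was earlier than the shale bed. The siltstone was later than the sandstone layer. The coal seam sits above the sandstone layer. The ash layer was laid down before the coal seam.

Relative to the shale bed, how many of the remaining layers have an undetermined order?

4

Forced before the shale bed: the basalt flow, the clay lens, the mudstone, and the sandstone layer.
That leaves the ash layer, the chalk bed, the coal seam, and the siltstone with no forced order relative to the shale bed — 4.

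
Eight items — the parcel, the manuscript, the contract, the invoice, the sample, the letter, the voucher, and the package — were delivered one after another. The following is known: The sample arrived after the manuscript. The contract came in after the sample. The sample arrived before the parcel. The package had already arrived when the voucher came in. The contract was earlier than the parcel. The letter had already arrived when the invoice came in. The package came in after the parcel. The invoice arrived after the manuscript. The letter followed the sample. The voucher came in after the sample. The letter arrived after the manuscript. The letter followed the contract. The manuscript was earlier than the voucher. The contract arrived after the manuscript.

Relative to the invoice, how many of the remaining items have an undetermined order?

3

Forced before the invoice: the contract, the letter, the manuscript, and the sample.
That leaves the package, the parcel, and the voucher with no forced order relative to the invoice — 3.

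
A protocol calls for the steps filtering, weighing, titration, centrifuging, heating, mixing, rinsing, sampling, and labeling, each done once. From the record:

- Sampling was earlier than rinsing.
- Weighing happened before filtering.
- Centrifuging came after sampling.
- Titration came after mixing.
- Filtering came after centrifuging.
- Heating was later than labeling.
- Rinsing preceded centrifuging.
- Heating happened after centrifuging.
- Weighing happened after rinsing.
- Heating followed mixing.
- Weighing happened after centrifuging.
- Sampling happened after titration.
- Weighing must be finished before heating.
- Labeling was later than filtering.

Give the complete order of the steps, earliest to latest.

The constraints fix every adjacent pair, so only one ordering works:
mixing → titration → sampling → rinsing → centrifuging → weighing → filtering → labeling → heating.

mixing, titration, sampling, rinsing, centrifuging, weighing, filtering, labeling, heating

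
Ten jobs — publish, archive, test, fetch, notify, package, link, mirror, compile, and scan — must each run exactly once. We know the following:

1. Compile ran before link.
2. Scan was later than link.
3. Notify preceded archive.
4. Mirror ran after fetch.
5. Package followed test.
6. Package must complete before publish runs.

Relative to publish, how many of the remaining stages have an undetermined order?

Forced before publish: package and test.
That leaves archive, compile, fetch, link, mirror, notify, and scan with no forced order relative to publish — 7.

7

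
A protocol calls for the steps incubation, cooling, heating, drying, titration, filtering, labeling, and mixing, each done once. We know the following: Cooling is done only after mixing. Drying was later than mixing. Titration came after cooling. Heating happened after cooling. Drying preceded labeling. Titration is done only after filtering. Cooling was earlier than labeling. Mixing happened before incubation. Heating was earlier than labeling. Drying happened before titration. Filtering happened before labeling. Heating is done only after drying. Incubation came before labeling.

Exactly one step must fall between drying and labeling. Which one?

heating

Tracing the constraints gives drying → heating → labeling, so heating sits after drying and before labeling.
No other step is forced both after drying and before labeling.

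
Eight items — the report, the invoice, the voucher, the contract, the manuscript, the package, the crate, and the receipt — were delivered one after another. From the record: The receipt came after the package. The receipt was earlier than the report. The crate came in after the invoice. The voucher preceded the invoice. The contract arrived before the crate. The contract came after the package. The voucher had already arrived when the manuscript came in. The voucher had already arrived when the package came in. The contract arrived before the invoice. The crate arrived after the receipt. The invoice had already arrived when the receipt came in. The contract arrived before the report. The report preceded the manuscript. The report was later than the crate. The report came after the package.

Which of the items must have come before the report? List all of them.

Directly stated before the report: the contract, the crate, the package, and the receipt.
The invoice reaches the report via the invoice → the crate → the report.
The voucher reaches the report via the voucher → the package → the report.

the contract, the crate, the invoice, the package, the receipt, the voucher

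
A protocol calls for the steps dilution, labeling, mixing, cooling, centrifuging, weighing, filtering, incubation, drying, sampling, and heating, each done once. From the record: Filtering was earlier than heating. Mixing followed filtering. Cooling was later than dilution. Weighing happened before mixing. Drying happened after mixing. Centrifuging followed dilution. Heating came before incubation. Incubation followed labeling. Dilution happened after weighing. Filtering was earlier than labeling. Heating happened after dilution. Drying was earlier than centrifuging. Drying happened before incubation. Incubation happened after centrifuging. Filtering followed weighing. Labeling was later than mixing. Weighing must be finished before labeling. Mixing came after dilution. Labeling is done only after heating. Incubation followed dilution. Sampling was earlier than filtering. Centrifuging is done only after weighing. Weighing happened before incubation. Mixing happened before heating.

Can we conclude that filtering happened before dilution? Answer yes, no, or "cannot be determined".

No chain of stated constraints runs from filtering to dilution, and none runs from dilution to filtering either.
So the relative order of filtering and dilution is not fixed by the given facts.

cannot be determined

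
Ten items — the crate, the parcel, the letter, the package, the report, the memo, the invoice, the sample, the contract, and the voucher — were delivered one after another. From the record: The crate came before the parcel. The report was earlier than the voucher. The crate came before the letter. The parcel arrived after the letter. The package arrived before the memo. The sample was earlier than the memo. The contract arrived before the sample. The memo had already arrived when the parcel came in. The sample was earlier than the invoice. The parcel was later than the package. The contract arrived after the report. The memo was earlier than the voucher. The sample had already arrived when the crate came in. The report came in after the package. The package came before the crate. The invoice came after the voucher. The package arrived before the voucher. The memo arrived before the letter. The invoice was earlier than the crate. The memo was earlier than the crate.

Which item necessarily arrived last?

the parcel

Every other item has a chain of constraints placing it before the parcel, so the parcel is last.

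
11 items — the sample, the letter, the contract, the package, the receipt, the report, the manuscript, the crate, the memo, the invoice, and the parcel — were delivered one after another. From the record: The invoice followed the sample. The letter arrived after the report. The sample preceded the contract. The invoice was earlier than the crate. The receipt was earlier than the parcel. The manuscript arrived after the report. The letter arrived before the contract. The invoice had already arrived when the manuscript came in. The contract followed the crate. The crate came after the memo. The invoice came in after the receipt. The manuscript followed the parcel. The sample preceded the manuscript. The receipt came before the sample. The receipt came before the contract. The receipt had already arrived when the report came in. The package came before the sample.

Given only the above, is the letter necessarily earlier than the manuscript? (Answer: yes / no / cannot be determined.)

No chain of stated constraints runs from the letter to the manuscript, and none runs from the manuscript to the letter either.
So the relative order of the letter and the manuscript is not fixed by the given facts.

cannot be determined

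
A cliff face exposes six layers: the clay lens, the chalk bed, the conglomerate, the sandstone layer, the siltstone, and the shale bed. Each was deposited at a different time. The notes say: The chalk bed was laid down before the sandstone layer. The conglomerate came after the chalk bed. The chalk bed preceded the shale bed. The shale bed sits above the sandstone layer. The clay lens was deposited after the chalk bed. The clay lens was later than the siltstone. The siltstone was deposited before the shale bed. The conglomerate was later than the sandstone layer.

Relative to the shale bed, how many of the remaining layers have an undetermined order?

2

Forced before the shale bed: the chalk bed, the sandstone layer, and the siltstone.
That leaves the clay lens and the conglomerate with no forced order relative to the shale bed — 2.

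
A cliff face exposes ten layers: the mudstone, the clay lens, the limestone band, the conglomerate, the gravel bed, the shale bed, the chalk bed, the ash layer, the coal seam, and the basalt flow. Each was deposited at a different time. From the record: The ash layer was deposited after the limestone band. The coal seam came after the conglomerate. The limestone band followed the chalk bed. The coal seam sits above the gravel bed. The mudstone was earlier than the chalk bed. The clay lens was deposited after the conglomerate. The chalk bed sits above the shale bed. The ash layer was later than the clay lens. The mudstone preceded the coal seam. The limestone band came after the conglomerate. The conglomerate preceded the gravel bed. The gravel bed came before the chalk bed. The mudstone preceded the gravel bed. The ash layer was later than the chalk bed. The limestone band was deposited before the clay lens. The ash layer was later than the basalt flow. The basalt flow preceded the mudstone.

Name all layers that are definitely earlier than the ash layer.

the basalt flow, the chalk bed, the clay lens, the conglomerate, the gravel bed, the limestone band, the mudstone, the shale bed

Directly stated before the ash layer: the basalt flow, the chalk bed, the clay lens, and the limestone band.
The conglomerate reaches the ash layer via the conglomerate → the limestone band → the ash layer.
The gravel bed reaches the ash layer via the gravel bed → the chalk bed → the ash layer.
The mudstone reaches the ash layer via the mudstone → the chalk bed → the ash layer.
Likewise the shale bed reaches the ash layer by chaining the stated constraints.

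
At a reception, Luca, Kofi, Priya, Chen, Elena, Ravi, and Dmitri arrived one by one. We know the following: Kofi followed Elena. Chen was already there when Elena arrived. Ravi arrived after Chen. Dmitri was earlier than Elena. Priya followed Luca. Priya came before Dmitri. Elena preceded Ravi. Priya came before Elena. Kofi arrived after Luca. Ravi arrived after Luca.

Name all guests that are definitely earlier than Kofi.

Directly stated before Kofi: Elena and Luca.
Chen reaches Kofi via Chen → Elena → Kofi.
Dmitri reaches Kofi via Dmitri → Elena → Kofi.
Priya reaches Kofi via Priya → Elena → Kofi.

Chen, Dmitri, Elena, Luca, Priya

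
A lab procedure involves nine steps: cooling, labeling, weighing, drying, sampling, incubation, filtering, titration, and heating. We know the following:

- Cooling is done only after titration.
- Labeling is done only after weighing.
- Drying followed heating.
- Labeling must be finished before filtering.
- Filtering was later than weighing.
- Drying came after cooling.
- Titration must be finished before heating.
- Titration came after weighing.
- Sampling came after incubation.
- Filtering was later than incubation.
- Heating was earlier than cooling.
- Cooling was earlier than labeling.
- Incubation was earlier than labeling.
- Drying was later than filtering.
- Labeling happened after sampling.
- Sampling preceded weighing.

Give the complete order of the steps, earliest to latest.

The constraints fix every adjacent pair, so only one ordering works:
incubation → sampling → weighing → titration → heating → cooling → labeling → filtering → drying.

incubation, sampling, weighing, titration, heating, cooling, labeling, filtering, drying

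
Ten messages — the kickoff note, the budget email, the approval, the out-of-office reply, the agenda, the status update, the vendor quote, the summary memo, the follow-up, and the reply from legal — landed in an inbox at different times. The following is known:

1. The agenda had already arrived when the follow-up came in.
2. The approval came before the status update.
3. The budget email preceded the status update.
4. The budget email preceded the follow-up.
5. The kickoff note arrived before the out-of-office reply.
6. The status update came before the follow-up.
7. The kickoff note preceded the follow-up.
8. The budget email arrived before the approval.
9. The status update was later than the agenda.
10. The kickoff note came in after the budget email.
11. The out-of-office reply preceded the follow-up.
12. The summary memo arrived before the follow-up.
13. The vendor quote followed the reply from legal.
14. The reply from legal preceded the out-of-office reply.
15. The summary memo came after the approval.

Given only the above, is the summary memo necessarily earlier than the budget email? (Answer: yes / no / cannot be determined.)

Tracing the constraints gives the budget email → the approval → the summary memo, so the budget email must come before the summary memo.
That means the summary memo cannot be before the budget email.

no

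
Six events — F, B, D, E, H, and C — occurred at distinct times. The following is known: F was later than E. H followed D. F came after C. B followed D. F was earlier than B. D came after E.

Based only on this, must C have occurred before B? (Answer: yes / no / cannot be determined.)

yes

Chain the constraints: C → F → B. Each link is directly stated, so C comes before B.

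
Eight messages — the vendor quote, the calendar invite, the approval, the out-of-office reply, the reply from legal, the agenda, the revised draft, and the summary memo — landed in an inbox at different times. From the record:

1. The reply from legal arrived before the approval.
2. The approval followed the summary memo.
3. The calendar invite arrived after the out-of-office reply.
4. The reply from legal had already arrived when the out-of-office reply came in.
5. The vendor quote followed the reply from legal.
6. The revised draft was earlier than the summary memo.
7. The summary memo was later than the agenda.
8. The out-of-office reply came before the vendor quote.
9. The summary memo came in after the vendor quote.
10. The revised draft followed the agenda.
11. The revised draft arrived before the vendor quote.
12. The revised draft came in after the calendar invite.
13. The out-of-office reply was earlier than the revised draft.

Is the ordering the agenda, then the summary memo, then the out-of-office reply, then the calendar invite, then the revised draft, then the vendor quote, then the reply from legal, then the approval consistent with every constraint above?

no

The constraints require the reply from legal before the vendor quote, but in the proposed sequence the vendor quote appears ahead of the reply from legal. That one violation is enough.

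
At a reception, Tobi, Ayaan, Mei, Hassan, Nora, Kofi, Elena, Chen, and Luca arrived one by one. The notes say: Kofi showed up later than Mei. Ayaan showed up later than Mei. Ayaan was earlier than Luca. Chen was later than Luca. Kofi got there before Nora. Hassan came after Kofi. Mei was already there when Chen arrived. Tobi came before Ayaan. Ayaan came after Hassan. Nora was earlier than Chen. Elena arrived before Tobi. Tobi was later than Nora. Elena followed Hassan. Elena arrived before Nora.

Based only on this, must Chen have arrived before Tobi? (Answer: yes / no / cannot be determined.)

no

Tracing the constraints gives Tobi → Ayaan → Luca → Chen, so Tobi must come before Chen.
That means Chen cannot be before Tobi.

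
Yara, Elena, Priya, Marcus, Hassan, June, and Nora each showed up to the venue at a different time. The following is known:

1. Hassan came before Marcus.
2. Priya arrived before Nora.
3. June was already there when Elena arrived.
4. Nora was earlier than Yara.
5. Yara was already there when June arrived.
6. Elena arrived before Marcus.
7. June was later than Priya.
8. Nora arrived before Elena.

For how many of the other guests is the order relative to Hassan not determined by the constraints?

5

Forced after Hassan: Marcus.
That leaves Elena, June, Nora, Priya, and Yara with no forced order relative to Hassan — 5.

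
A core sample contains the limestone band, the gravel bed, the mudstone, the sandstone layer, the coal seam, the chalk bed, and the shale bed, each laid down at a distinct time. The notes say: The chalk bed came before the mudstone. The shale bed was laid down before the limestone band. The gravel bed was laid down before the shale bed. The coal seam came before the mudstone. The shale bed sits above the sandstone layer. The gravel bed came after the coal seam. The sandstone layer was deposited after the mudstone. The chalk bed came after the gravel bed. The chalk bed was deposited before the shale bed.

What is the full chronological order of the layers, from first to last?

the coal seam, the gravel bed, the chalk bed, the mudstone, the sandstone layer, the shale bed, the limestone band

The constraints fix every adjacent pair, so only one ordering works:
the coal seam → the gravel bed → the chalk bed → the mudstone → the sandstone layer → the shale bed → the limestone band.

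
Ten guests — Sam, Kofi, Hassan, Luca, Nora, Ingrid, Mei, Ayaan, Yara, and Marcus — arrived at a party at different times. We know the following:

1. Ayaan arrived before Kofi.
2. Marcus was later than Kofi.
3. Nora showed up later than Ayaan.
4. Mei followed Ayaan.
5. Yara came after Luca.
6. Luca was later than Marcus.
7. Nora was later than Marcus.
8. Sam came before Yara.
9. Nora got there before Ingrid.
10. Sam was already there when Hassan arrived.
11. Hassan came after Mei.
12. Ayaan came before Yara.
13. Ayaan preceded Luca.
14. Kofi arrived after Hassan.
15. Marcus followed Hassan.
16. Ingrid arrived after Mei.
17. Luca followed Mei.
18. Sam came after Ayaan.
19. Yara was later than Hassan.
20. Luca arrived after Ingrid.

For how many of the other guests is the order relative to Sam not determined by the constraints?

1

Forced before Sam: Ayaan; forced after Sam: Hassan, Ingrid, Kofi, Luca, Marcus, Nora, and Yara.
That leaves Mei with no forced order relative to Sam — 1.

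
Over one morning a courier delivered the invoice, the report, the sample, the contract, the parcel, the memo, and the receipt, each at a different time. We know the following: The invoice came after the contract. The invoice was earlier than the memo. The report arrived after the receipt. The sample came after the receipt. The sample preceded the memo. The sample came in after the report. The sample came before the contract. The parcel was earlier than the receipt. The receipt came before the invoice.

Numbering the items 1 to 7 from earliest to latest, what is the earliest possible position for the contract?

5

The parcel, the receipt, the report, and the sample must all come before the contract — 4 forced predecessors.
Nothing else is forced ahead of the contract, so its earliest slot is position 4 + 1 = 5.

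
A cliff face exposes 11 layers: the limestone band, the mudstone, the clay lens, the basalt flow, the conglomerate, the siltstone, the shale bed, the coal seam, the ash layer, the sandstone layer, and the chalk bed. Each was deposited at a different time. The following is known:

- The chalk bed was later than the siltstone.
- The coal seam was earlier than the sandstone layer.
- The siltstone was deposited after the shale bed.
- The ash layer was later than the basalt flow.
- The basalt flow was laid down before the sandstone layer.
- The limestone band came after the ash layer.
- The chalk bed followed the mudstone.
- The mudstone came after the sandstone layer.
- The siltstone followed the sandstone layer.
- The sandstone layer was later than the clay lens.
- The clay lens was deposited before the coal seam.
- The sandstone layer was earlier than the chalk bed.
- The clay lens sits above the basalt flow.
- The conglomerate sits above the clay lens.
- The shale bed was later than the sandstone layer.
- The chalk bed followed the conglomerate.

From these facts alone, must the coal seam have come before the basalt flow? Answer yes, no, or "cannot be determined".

Tracing the constraints gives the basalt flow → the clay lens → the coal seam, so the basalt flow must come before the coal seam.
That means the coal seam cannot be before the basalt flow.

no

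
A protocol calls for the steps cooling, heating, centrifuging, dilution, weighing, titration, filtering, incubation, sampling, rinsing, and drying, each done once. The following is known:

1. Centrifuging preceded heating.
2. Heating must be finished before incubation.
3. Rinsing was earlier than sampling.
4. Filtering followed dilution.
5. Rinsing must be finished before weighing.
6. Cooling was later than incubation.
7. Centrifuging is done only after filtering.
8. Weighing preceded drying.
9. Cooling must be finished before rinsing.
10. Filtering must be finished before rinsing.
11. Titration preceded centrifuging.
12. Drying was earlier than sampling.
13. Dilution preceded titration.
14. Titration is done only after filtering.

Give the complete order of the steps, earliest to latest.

The constraints fix every adjacent pair, so only one ordering works:
dilution → filtering → titration → centrifuging → heating → incubation → cooling → rinsing → weighing → drying → sampling.

dilution, filtering, titration, centrifuging, heating, incubation, cooling, rinsing, weighing, drying, sampling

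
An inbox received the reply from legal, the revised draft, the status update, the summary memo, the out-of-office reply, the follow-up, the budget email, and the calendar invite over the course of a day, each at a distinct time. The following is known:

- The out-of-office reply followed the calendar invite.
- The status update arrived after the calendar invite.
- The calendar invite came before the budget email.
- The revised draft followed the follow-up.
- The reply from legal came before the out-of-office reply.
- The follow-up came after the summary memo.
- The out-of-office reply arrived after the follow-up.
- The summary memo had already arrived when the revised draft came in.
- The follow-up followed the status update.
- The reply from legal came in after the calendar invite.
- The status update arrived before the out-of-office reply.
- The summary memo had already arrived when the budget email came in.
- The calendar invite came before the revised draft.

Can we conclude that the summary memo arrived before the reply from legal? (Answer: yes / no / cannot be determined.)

cannot be determined

No chain of stated constraints runs from the summary memo to the reply from legal, and none runs from the reply from legal to the summary memo either.
So the relative order of the summary memo and the reply from legal is not fixed by the given facts.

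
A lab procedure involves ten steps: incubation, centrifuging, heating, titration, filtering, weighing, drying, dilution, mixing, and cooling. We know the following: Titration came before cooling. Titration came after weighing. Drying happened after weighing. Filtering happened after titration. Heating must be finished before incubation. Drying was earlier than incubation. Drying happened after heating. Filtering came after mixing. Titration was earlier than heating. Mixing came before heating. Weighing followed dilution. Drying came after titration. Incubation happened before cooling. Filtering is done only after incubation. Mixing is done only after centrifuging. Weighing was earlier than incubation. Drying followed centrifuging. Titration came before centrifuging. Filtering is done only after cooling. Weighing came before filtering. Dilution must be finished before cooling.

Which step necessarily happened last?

filtering

Every other step has a chain of constraints placing it before filtering, so filtering is last.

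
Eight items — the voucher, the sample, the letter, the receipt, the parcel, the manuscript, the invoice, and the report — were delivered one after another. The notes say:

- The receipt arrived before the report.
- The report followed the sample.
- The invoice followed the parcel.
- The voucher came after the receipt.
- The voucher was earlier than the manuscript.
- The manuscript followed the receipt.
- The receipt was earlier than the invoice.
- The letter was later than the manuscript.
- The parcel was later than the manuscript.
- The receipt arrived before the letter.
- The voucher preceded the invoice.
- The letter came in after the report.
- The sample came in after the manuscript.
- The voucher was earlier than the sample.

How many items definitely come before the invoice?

4

Directly stated before the invoice: the parcel, the receipt, and the voucher.
The manuscript reaches the invoice via the manuscript → the parcel → the invoice.
That's the manuscript, the parcel, the receipt, and the voucher — 4 in all.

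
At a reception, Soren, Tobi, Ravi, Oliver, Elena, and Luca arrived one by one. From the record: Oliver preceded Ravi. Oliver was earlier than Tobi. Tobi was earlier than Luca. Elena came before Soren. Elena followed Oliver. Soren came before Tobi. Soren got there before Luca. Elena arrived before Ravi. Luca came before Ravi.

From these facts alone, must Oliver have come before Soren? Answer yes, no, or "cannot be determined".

yes

Chain the constraints: Oliver → Elena → Soren. Each link is directly stated, so Oliver comes before Soren.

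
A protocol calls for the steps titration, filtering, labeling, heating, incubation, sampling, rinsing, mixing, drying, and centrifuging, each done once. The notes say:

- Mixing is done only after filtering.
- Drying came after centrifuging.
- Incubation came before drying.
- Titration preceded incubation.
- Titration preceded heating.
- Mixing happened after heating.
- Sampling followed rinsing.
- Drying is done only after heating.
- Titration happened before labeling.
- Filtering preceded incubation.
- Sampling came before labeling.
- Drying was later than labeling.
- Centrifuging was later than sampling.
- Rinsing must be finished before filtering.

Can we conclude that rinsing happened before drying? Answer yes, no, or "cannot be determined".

Chain the constraints: rinsing → filtering → incubation → drying. Each link is directly stated, so rinsing comes before drying.

yes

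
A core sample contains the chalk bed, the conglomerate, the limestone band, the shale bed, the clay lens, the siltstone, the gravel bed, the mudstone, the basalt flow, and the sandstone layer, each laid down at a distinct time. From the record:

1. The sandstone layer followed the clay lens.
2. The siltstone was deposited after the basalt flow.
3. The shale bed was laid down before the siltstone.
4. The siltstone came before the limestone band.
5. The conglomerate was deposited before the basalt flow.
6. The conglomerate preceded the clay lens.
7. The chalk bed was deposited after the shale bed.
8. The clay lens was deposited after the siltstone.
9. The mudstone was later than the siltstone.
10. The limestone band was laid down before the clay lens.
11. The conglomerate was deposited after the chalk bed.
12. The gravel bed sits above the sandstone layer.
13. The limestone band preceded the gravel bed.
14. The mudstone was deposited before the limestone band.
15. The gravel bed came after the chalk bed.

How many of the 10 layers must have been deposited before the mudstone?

5

Directly stated before the mudstone: the siltstone.
The basalt flow reaches the mudstone via the basalt flow → the siltstone → the mudstone.
The chalk bed reaches the mudstone via the chalk bed → the conglomerate → the basalt flow → the siltstone → the mudstone.
The conglomerate reaches the mudstone via the conglomerate → the basalt flow → the siltstone → the mudstone.
Likewise the shale bed reaches the mudstone by chaining the stated constraints.
That's the basalt flow, the chalk bed, the conglomerate, the shale bed, and the siltstone — 5 in all.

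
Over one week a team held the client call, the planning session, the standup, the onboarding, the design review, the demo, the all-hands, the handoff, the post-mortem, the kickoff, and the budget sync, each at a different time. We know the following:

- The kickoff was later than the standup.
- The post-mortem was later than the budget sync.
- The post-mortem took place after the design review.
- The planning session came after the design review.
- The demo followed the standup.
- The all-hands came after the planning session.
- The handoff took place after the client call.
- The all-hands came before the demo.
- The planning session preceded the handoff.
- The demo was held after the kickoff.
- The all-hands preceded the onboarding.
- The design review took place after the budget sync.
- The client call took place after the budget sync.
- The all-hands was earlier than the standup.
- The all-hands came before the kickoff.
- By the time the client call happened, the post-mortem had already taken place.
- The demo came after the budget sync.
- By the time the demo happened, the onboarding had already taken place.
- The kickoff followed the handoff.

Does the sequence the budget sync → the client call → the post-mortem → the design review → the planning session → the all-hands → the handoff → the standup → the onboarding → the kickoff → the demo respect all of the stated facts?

The constraints require the post-mortem before the client call, but in the proposed sequence the client call appears ahead of the post-mortem. That one violation is enough.

no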